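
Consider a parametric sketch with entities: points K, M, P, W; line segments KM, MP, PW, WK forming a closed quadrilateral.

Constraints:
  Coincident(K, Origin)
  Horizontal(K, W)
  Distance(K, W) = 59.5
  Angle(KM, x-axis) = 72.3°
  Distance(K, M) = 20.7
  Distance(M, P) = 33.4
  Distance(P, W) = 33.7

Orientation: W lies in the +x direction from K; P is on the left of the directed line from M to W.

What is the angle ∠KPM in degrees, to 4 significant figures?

22.36°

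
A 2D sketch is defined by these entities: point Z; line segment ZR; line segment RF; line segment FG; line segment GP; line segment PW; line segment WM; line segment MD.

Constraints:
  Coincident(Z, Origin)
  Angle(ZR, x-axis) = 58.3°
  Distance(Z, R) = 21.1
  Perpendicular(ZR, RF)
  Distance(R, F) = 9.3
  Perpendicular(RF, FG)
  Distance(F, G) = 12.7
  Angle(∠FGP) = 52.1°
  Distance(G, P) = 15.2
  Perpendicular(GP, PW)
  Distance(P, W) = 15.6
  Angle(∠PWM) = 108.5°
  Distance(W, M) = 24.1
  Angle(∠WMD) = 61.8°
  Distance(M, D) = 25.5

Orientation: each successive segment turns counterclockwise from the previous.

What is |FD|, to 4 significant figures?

16.32

Z is at the origin; ZR runs at 58.3° with length 21.1, so R = (11.09, 17.95). ZR ⟂ RF, so RF runs at 148.3°; with |RF| = 9.3, F = (3.175, 22.84). RF is perpendicular to FG, so FG runs at -121.7°; with |FG| = 12.7, G = (-3.499, 12.03). ∠FGP = 52.1° gives GP at 6.200° from the x-axis; with |GP| = 15.2, P = (11.61, 13.68). GP ⟂ PW, so PW runs at 96.20°; with |PW| = 15.6, W = (9.928, 29.18). ∠PWM = 108.5° gives WM at 167.7° from the x-axis; with |WM| = 24.1, M = (-13.62, 34.32). ∠WMD = 61.8° gives MD at -74.10° from the x-axis; with |MD| = 25.5, D = (-6.633, 9.794). Then |FD| = |D − F| = 16.32.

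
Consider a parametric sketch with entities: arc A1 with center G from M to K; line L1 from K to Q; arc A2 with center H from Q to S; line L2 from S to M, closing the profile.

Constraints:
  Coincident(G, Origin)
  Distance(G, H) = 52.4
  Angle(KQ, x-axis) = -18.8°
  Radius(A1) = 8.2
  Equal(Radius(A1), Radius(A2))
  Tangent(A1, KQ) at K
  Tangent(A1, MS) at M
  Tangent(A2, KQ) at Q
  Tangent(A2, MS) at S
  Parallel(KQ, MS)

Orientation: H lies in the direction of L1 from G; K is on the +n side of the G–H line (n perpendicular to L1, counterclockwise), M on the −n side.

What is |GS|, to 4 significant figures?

53.04

The slot axis is L1's direction at -18.8°, so u = (cos -18.8°, sin -18.8°) = (0.9466, -0.3223) and n = (−sin -18.8°, cos -18.8°) = (0.3223, 0.9466). G is at the origin and H lies 52.4 along u from G, so H = 52.4·u = (49.60, -16.89). Tangency of A1 to both parallel lines with radius 8.2 puts K and M at G ± 8.2·n: K = (2.643, 7.763), M = (-2.643, -7.763). Equal radii place Q and S the same way about H: Q = H + 8.2·n = (52.25, -9.124), S = H − 8.2·n = (46.96, -24.65). Then |GS| = |S − G| = 53.04.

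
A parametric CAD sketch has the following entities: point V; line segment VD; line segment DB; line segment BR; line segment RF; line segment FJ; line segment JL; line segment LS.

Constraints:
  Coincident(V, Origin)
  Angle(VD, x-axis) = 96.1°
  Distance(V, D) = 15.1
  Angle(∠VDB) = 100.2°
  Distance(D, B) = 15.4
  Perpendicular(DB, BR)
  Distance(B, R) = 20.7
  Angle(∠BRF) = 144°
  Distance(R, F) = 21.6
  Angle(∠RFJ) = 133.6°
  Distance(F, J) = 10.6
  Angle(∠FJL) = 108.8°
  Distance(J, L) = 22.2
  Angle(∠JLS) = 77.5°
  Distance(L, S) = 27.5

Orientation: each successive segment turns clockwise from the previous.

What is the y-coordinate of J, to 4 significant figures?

-25.16

V is at the origin; VD runs at 96.1° with length 15.1, so D = (-1.605, 15.01). ∠VDB = 100.2° gives DB at 16.30° from the x-axis; with |DB| = 15.4, B = (13.18, 19.34). DB is perpendicular to BR, so BR runs at -73.70°; with |BR| = 20.7, R = (18.99, -0.5312). ∠BRF = 144.0° gives RF at -109.7° from the x-axis; with |RF| = 21.6, F = (11.70, -20.87). ∠RFJ = 133.6° gives FJ at -156.1° from the x-axis; with |FJ| = 10.6, J = (2.014, -25.16). So J.y = -25.16.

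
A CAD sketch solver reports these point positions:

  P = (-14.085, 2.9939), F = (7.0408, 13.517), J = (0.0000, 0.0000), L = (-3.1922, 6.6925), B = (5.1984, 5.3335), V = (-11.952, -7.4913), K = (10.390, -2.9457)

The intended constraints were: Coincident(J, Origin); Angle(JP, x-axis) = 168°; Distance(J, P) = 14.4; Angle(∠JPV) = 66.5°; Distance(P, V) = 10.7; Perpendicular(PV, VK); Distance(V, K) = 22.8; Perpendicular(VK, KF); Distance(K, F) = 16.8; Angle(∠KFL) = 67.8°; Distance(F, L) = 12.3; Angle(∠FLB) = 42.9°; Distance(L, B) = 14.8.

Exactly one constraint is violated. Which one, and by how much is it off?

Distance(L, B) = 14.8 — off by 6.30.

J = (0.00, 0.00) ✓; JP at 168.0° ✓; |JP| = 14.40 ✓; ∠JPV = 66.50° ✓; |PV| = 10.70 ✓; ∠(PV, VK) = 90.00° ✓; |VK| = 22.80 ✓; ∠(VK, KF) = 90.00° ✓; |KF| = 16.80 ✓; ∠KFL = 67.80° ✓; |FL| = 12.30 ✓; ∠FLB = 42.90° ✓; |LB| = 8.500 ✗.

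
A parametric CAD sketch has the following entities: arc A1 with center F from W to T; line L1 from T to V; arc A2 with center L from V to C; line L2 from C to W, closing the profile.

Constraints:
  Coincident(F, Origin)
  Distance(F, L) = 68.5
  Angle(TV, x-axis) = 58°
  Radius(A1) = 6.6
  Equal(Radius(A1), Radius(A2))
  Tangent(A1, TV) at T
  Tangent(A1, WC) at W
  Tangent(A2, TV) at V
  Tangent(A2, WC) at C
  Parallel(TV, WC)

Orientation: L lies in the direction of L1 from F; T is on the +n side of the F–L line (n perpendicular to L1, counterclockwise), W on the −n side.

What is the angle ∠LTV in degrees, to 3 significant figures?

5.50°

Tangency of A1 to both parallel lines with radius 6.6 puts T and W at F ± 6.6·n: T = (-5.60, 3.50), W = (5.60, -3.50). Equal radii place V and C the same way about L: V = L + 6.6·n = (30.7, 61.6), C = L − 6.6·n = (41.9, 54.6). Then cos ∠LTV = TL·TV / (|TL||TV|), giving 5.50°.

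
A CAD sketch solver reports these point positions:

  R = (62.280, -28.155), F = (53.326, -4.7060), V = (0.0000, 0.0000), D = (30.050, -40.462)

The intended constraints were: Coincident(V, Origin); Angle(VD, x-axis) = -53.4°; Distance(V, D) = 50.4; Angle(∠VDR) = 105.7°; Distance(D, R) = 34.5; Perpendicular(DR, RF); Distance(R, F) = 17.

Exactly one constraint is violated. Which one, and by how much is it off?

Distance(R, F) = 17 — off by 8.10.

V = (0.00, 0.00) ✓; VD at -53.40° ✓; |VD| = 50.40 ✓; ∠VDR = 105.7° ✓; |DR| = 34.50 ✓; ∠(DR, RF) = 90.00° ✓; |RF| = 25.10 ✗.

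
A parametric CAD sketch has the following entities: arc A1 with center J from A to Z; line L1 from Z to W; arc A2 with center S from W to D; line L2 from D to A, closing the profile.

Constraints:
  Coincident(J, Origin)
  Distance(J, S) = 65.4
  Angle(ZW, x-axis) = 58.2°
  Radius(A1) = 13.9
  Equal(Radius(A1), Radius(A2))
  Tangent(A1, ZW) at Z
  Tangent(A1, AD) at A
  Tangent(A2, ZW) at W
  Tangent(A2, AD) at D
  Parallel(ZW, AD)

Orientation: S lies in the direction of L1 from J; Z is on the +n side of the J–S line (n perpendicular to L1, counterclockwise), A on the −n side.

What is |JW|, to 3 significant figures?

66.9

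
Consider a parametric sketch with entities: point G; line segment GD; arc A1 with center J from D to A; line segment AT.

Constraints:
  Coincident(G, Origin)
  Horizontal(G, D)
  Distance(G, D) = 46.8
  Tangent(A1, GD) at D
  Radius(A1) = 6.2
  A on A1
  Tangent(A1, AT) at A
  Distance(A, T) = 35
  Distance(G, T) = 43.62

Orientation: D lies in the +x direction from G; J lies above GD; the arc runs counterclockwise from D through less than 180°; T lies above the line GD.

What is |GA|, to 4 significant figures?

52.22

Checks: ∠(JD, DG) = 90.00° ✓; |JD| = 6.200 ✓; |JA| = 6.200 ✓; ∠(JA, AT) = 90.00° ✓; |AT| = 35.00 ✓; |GT| = 43.62 ✓.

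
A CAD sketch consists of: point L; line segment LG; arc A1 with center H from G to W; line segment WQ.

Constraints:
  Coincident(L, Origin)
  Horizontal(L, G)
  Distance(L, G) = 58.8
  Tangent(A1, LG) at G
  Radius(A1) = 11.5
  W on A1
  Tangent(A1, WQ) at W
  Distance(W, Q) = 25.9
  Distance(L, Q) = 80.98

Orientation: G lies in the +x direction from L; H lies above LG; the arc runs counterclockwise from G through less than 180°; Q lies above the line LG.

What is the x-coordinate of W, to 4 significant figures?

70.26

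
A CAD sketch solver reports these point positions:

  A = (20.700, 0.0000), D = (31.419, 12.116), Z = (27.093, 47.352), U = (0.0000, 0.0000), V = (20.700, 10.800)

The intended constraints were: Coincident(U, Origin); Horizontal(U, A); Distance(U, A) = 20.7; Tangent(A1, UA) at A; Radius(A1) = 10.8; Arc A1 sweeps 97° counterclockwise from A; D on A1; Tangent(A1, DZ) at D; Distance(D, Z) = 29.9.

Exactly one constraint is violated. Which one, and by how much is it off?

Distance(D, Z) = 29.9 — off by 5.60.

U = (0.00, 0.00) ✓; U.y = 0.00, A.y = 0.00 ✓; |UA| = 20.70 ✓; ∠(VA, AU) = 90.00° ✓; |VA| = 10.80 ✓; bearing(V→D) − bearing(V→A) = 97.00° ✓; |VD| = 10.80 ✓; ∠(VD, DZ) = 90.00° ✓; |DZ| = 35.50 ✗.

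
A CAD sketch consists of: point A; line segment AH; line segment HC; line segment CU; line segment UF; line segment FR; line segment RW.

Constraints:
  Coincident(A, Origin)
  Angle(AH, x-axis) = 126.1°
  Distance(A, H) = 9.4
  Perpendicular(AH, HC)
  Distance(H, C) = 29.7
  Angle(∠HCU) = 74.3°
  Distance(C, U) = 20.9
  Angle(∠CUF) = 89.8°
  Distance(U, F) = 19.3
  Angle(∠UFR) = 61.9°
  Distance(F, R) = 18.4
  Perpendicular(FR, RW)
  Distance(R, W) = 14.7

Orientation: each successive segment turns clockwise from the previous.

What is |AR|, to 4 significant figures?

19.86

∠CUF = 89.8° gives UF at -159.8° from the x-axis; with |UF| = 19.3, F = (7.631, -1.159). ∠UFR = 61.9° gives FR at 82.10° from the x-axis; with |FR| = 18.4, R = (10.16, 17.07). Then |AR| = |R − A| = 19.86.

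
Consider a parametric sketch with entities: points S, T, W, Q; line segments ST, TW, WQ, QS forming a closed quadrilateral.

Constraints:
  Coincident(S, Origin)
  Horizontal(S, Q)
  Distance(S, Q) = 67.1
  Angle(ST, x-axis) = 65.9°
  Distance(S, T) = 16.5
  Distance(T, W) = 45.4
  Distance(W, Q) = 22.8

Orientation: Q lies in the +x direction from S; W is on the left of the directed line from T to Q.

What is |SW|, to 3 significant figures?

54.8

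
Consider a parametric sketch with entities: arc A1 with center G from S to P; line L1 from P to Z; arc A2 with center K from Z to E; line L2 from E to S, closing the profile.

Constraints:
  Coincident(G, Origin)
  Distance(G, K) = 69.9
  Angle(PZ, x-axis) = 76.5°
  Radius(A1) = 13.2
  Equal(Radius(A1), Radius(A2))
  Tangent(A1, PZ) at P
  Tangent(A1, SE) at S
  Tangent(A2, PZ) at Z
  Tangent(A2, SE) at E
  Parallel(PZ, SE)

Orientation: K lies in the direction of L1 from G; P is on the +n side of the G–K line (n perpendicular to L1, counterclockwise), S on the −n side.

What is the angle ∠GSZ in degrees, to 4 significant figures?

69.31°

The slot axis is L1's direction at 76.5°, so u = (cos 76.5°, sin 76.5°) = (0.2334, 0.9724) and n = (−sin 76.5°, cos 76.5°) = (-0.9724, 0.2334). G is at the origin and K lies 69.9 along u from G, so K = 69.9·u = (16.32, 67.97). Tangency of A1 to both parallel lines with radius 13.2 puts P and S at G ± 13.2·n: P = (-12.84, 3.081), S = (12.84, -3.081). Equal radii place Z and E the same way about K: Z = K + 13.2·n = (3.483, 71.05), E = K − 13.2·n = (29.15, 64.89). Then cos ∠GSZ = SG·SZ / (|SG||SZ|), giving 69.31°.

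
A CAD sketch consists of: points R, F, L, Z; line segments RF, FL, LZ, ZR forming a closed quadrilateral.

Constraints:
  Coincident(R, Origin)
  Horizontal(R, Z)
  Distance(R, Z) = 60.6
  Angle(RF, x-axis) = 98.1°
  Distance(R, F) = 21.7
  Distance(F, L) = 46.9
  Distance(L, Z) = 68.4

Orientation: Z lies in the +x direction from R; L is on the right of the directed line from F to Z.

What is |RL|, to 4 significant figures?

25.58

R is at the origin; R and Z share the same y with |RZ| = 60.6 and Z in +x, so Z = (60.6, 0). RF runs at 98.1° with |RF| = 21.7, so F = (-3.058, 21.48). L is determined by |FL| = 46.9 and |LZ| = 68.4 together: it lies at the intersection of circle(F, 46.9) and circle(Z, 68.4). With |FZ| = 67.19, the foot of the radical line on FZ is 15.14 from F and the perpendicular offset is √(46.9² − 15.14²) = 44.39. Taking the right-of-FZ solution: L = (-2.903, -25.42).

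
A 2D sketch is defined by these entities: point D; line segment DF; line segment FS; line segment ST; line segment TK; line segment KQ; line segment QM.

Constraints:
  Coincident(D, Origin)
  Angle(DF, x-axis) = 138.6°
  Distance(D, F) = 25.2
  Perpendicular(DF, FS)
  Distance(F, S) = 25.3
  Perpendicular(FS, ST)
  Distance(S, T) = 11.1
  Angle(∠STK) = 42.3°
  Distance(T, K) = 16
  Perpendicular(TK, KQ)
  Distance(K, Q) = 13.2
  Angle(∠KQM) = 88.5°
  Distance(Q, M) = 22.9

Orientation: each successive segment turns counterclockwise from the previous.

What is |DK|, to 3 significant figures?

29.7

D is at the origin; DF runs at 138.6° with length 25.2, so F = (-18.9, 16.7). The perpendicularity gives FS at right angles to DF, so FS runs at -131°; with |FS| = 25.3, S = (-35.6, -2.31). FS is perpendicular to ST, so ST runs at -41.4°; with |ST| = 11.1, T = (-27.3, -9.65). ∠STK = 42.3° gives TK at 96.3° from the x-axis; with |TK| = 16.0, K = (-29.1, 6.25). Then |DK| = |K − D| = 29.7.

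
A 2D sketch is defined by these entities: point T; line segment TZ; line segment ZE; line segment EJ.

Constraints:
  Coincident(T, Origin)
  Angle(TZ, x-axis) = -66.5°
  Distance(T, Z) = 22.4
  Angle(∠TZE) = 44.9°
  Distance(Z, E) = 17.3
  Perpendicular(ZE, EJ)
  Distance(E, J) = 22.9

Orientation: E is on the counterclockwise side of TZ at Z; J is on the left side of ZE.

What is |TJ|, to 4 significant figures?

7.232

∠TZE = 44.9°, so ZE runs at -66.5° + (180° − 44.9°) = 68.60° from the x-axis; with |ZE| = 17.3, E = Z + 17.3·(cos 68.60°, sin 68.60°) = (15.24, -4.435). The perpendicularity gives EJ at right angles to ZE; with |EJ| = 22.9 on the left of ZE, J = E + 22.9·(-0.9311, 0.3649) = (-6.077, 3.921). Then |TJ| = |J − T| = 7.232.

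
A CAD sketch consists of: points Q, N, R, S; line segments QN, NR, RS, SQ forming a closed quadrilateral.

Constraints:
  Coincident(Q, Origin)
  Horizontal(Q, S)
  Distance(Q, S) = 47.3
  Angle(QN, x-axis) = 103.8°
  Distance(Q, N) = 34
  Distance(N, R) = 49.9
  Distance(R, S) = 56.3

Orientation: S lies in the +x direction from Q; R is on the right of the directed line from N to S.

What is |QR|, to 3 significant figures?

18.0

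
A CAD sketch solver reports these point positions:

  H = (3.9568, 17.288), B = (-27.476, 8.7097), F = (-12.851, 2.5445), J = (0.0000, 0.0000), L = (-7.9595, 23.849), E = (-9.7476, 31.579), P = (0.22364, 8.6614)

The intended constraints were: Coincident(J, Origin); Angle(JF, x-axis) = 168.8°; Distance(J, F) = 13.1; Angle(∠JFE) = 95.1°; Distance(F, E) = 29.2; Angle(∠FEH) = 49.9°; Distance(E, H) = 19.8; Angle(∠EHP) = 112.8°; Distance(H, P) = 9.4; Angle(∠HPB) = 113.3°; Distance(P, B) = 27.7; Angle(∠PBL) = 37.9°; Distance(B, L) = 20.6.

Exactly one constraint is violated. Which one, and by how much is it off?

Distance(B, L) = 20.6 — off by 4.10.

J = (0.00, 0.00) ✓; JF at 168.8° ✓; |JF| = 13.10 ✓; ∠JFE = 95.10° ✓; |FE| = 29.20 ✓; ∠FEH = 49.90° ✓; |EH| = 19.80 ✓; ∠EHP = 112.8° ✓; |HP| = 9.400 ✓; ∠HPB = 113.3° ✓; |PB| = 27.70 ✓; ∠PBL = 37.90° ✓; |BL| = 24.70 ✗.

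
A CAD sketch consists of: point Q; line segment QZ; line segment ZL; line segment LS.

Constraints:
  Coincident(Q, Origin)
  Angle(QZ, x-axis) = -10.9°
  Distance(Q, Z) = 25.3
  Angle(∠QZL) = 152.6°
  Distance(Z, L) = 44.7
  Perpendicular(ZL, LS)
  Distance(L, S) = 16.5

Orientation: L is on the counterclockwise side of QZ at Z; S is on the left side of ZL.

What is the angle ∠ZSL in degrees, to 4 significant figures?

69.74°

Q is at the origin; QZ runs at -10.9° with length 25.3, so Z = 25.3·(cos -10.9°, sin -10.9°) = (24.84, -4.784). ∠QZL = 152.6°, so ZL runs at -10.9° + (180° − 152.6°) = 16.50° from the x-axis; with |ZL| = 44.7, L = Z + 44.7·(cos 16.50°, sin 16.50°) = (67.70, 7.911). ZL is perpendicular to LS; with |LS| = 16.5 on the left of ZL, S = L + 16.5·(-0.2840, 0.9588) = (63.02, 23.73). Then cos ∠ZSL = SZ·SL / (|SZ||SL|), giving 69.74°.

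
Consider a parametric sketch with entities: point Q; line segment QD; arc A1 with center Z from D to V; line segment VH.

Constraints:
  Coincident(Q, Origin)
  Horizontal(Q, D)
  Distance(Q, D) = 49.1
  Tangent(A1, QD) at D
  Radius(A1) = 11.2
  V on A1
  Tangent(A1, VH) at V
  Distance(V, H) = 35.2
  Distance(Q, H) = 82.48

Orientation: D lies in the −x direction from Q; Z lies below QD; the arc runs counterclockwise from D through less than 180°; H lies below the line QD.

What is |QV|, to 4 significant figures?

60.01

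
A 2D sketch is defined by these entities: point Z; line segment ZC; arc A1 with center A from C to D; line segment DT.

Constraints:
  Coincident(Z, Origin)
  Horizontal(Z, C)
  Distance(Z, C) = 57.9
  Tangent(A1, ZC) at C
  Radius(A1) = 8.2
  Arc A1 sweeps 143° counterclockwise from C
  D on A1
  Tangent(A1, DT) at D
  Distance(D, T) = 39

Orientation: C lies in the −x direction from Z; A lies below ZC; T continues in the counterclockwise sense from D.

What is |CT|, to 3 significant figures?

46.3

Z is at the origin; ZC is horizontal with |ZC| = 57.9 and C on the −x side, so C = (-57.9, 0.00). Tangency of A1 to ZC means the radius AC is perpendicular to ZC, so A = C + (0, -8.2) = (-57.9, -8.20). On A1, C sits at bearing 90° from A; a 143° counterclockwise sweep puts D at bearing 233°, so D = A + 8.2·(cos 233°, sin 233°) = (-62.8, -14.7). A1 meets DT tangentially, so AD is at right angles to DT, so DT runs along (−sin 233°, cos 233°); with |DT| = 39.0, T = (-31.7, -38.2). Then |CT| = |T − C| = 46.3.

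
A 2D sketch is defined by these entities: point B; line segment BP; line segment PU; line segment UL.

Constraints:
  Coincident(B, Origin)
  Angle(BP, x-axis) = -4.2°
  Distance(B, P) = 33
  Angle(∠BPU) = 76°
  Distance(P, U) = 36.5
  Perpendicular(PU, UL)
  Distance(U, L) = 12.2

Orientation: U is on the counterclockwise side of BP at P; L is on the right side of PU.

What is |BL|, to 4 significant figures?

52.62

B is at the origin; BP runs at -4.2° with length 33.0, so P = 33.0·(cos -4.2°, sin -4.2°) = (32.91, -2.417). ∠BPU = 76.0°, so PU runs at -4.2° + (180° − 76.0°) = 99.80° from the x-axis; with |PU| = 36.5, U = P + 36.5·(cos 99.80°, sin 99.80°) = (26.70, 33.55). PU ⟂ UL; with |UL| = 12.2 on the right of PU, L = U + 12.2·(0.9854, 0.1702) = (38.72, 35.63). Then |BL| = |L − B| = 52.62.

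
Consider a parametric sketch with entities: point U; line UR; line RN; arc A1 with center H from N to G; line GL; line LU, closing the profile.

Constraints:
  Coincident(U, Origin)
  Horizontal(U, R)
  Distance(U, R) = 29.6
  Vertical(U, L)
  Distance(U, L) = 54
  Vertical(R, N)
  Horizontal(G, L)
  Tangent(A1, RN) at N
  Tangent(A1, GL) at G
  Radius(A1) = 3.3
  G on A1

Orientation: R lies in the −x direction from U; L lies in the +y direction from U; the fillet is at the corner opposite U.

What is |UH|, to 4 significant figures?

57.12

U and L share the same x with |UL| = 54.0 and L on the +y side, so L = (0.000, 54.00). The virtual corner opposite U is at (-29.60, 54.00). Tangency of A1 to RN means the radius HN is perpendicular to RN and the tangent condition forces HG to be normal to GL, with radius 3.3, so the center H sits 3.3 in from both sides at H = (-26.30, 50.70). Then |UH| = |H − U| = 57.12.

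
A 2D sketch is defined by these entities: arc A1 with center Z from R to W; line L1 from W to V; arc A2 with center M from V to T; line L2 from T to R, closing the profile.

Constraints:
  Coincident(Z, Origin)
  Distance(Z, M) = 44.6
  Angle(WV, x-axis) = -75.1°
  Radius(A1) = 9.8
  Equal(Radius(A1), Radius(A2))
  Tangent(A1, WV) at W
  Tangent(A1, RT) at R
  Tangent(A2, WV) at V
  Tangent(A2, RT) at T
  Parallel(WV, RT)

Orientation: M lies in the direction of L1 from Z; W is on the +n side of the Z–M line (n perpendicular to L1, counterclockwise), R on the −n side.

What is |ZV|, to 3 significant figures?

45.7

The slot axis is L1's direction at -75.1°, so u = (cos -75.1°, sin -75.1°) = (0.257, -0.966) and n = (−sin -75.1°, cos -75.1°) = (0.966, 0.257). Z is at the origin and M lies 44.6 along u from Z, so M = 44.6·u = (11.5, -43.1). Tangency of A1 to both parallel lines with radius 9.8 puts W and R at Z ± 9.8·n: W = (9.47, 2.52), R = (-9.47, -2.52). Equal radii place V and T the same way about M: V = M + 9.8·n = (20.9, -40.6), T = M − 9.8·n = (2.00, -45.6). Then |ZV| = |V − Z| = 45.7.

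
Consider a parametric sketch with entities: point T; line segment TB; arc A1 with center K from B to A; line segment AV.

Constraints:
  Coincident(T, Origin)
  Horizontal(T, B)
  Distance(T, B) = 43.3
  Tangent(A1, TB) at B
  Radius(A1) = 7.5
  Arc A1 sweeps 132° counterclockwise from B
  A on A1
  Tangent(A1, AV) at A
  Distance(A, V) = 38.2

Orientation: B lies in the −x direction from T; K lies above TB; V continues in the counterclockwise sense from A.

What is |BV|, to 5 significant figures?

45.528

T is at the origin; TB is horizontal with |TB| = 43.3 and B on the −x side, so B = (-43.300, 0.0000). Since A1 is tangent to TB there, KB ⟂ TB, so K = B + (0, 7.5) = (-43.300, 7.5000). On A1, B sits at bearing -90° from K; a 132° counterclockwise sweep puts A at bearing 42°, so A = K + 7.5·(cos 42°, sin 42°) = (-37.726, 12.518). Tangency of A1 to AV means the radius KA is perpendicular to AV, so AV runs along (−sin 42°, cos 42°); with |AV| = 38.2, V = (-63.287, 40.907). Then |BV| = |V − B| = 45.528.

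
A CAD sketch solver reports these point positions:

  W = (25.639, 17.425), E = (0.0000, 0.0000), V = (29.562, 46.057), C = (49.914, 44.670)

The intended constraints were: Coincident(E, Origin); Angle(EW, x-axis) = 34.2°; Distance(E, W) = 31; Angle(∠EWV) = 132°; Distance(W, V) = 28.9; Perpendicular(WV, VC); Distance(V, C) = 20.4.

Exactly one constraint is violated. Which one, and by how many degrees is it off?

Perpendicular(WV, VC) — off by 3.90°.

E = (0.00, 0.00) ✓; EW at 34.20° ✓; |EW| = 31.00 ✓; ∠EWV = 132.0° ✓; |WV| = 28.90 ✓; ∠(WV, VC) = 86.10° ✗; |VC| = 20.40 ✓.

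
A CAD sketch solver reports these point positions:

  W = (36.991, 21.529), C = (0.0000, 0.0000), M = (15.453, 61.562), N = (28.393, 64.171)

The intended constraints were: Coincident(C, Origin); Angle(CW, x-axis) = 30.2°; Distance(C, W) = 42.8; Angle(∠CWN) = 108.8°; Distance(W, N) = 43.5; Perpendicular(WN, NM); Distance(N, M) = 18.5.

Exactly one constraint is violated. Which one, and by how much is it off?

Distance(N, M) = 18.5 — off by 5.30.

C = (0.00, 0.00) ✓; CW at 30.20° ✓; |CW| = 42.80 ✓; ∠CWN = 108.8° ✓; |WN| = 43.50 ✓; ∠(WN, NM) = 90.00° ✓; |NM| = 13.20 ✗.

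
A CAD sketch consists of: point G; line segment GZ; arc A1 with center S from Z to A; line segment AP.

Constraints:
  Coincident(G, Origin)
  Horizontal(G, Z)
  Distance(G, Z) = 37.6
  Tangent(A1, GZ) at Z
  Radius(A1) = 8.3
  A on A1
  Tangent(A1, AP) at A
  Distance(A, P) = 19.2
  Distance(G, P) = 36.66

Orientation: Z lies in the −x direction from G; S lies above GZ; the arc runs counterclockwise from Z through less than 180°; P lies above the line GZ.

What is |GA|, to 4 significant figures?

30.21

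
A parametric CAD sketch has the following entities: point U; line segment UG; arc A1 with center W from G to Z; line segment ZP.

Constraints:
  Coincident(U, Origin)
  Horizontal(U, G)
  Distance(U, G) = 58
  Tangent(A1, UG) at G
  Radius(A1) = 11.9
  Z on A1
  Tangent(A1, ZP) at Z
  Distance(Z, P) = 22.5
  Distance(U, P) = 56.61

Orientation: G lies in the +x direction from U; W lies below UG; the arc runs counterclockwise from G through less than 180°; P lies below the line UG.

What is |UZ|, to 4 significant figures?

47.51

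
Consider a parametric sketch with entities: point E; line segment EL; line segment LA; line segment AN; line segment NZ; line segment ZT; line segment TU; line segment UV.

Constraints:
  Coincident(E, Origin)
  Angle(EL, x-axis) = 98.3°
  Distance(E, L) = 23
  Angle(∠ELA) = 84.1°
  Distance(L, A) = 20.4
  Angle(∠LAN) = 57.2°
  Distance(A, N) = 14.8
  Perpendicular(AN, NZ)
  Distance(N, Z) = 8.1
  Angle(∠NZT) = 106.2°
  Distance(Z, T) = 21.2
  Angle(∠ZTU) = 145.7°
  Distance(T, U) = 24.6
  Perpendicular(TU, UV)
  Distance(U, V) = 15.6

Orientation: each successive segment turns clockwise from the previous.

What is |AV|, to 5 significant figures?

25.535

E is at the origin; EL runs at 98.3° with length 23.0, so L = (-3.3202, 22.759). ∠ELA = 84.1° gives LA at 2.4000° from the x-axis; with |LA| = 20.4, A = (17.062, 23.613). ∠LAN = 57.2° gives AN at -120.40° from the x-axis; with |AN| = 14.8, N = (9.5726, 10.848). AN is perpendicular to NZ, so NZ runs at 149.60°; with |NZ| = 8.1, Z = (2.5863, 14.947). ∠NZT = 106.2° gives ZT at 75.800° from the x-axis; with |ZT| = 21.2, T = (7.7868, 35.499). ∠ZTU = 145.7° gives TU at 41.500° from the x-axis; with |TU| = 24.6, U = (26.211, 51.800). TU is perpendicular to UV, so UV runs at -48.500°; with |UV| = 15.6, V = (36.548, 40.116). Then |AV| = |V − A| = 25.535.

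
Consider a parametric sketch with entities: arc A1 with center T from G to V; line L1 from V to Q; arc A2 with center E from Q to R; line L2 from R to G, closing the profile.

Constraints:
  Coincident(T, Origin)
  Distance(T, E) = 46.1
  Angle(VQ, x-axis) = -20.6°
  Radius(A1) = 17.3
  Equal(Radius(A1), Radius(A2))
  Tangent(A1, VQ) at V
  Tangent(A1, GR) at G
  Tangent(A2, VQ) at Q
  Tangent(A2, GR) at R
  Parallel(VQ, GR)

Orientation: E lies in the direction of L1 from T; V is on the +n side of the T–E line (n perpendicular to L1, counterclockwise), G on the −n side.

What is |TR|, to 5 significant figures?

49.239

Tangency of A1 to both parallel lines with radius 17.3 puts V and G at T ± 17.3·n: V = (6.0869, 16.194), G = (-6.0869, -16.194). Equal radii place Q and R the same way about E: Q = E + 17.3·n = (49.239, -0.026070), R = E − 17.3·n = (37.065, -32.414). Then |TR| = |R − T| = 49.239.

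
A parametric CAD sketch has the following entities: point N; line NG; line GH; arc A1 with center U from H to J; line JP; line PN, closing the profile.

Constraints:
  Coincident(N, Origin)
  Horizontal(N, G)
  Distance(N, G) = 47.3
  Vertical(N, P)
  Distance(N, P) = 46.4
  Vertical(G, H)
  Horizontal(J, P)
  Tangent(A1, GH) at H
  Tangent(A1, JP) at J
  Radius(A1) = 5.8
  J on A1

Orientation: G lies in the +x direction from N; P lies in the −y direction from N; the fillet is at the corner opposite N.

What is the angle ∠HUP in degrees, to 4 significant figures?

172.0°

N is at the origin; N and G share the same y with |NG| = 47.3 and G on the +x side, so G = (47.30, 0.000). NP is vertical with |NP| = 46.4 and P on the −y side, so P = (0.000, -46.40). The virtual corner opposite N is at (47.30, -46.40). A1 meets GH tangentially, so UH is at right angles to GH and the tangent condition forces UJ to be normal to JP, with radius 5.8, so the center U sits 5.8 in from both sides at U = (41.50, -40.60). That places the tangent points at H = (47.30, -40.60) on GH and J = (41.50, -46.40) on JP. Then cos ∠HUP = UH·UP / (|UH||UP|), giving 172.0°.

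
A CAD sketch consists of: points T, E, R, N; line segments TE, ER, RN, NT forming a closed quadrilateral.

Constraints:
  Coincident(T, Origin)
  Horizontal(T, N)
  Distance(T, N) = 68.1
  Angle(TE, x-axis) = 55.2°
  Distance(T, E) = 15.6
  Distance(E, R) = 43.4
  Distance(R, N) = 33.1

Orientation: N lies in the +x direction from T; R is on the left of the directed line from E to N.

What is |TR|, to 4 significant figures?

56.84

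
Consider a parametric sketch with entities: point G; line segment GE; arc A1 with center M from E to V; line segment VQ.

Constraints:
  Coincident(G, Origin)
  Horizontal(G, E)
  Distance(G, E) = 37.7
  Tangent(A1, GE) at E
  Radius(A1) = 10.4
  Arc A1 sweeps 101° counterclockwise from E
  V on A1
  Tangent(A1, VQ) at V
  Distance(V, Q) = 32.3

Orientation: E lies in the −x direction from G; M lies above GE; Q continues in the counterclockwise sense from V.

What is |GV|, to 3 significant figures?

30.2

A1 meets GE tangentially, so ME is at right angles to GE, so M = E + (0, 10.4) = (-37.7, 10.4). On A1, E sits at bearing -90° from M; a 101° counterclockwise sweep puts V at bearing 11°, so V = M + 10.4·(cos 11°, sin 11°) = (-27.5, 12.4). Then |GV| = |V − G| = 30.2.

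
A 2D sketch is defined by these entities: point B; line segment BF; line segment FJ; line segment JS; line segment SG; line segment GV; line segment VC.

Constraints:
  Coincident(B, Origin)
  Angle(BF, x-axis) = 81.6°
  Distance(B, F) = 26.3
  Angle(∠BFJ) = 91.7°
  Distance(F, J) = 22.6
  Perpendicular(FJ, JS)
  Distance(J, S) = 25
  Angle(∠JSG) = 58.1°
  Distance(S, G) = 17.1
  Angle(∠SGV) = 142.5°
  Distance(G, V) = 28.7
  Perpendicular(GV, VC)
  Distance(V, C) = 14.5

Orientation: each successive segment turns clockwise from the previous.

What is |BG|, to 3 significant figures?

13.6

FJ is perpendicular to JS, so JS runs at -96.7°; with |JS| = 25.0, S = (23.4, -1.45). ∠JSG = 58.1° gives SG at 141° from the x-axis; with |SG| = 17.1, G = (10.0, 9.22). Then |BG| = |G − B| = 13.6.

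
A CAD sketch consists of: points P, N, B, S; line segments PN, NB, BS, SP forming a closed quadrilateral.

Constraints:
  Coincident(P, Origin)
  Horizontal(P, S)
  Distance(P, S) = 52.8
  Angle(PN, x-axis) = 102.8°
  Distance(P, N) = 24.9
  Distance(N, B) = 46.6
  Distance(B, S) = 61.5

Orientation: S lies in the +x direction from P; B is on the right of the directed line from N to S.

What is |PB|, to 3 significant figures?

22.8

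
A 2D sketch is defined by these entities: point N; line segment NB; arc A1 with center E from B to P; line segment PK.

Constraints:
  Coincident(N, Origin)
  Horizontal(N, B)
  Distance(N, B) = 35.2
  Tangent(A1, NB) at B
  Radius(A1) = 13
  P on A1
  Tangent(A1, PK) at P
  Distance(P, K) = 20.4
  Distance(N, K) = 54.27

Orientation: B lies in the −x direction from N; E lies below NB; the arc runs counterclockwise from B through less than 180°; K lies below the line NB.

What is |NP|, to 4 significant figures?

50.52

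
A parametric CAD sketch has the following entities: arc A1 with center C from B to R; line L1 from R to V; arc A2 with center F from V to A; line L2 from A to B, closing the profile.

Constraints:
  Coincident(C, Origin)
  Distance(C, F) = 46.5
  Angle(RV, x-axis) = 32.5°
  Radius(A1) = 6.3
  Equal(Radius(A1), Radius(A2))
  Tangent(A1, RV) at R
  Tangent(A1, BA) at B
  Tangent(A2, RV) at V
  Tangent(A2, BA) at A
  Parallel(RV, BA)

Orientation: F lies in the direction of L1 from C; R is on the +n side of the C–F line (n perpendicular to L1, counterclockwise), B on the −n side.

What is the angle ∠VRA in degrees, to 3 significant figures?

15.2°

The slot axis is L1's direction at 32.5°, so u = (cos 32.5°, sin 32.5°) = (0.843, 0.537) and n = (−sin 32.5°, cos 32.5°) = (-0.537, 0.843). C is at the origin and F lies 46.5 along u from C, so F = 46.5·u = (39.2, 25.0). Tangency of A1 to both parallel lines with radius 6.3 puts R and B at C ± 6.3·n: R = (-3.38, 5.31), B = (3.38, -5.31). Equal radii place V and A the same way about F: V = F + 6.3·n = (35.8, 30.3), A = F − 6.3·n = (42.6, 19.7). Then cos ∠VRA = RV·RA / (|RV||RA|), giving 15.2°.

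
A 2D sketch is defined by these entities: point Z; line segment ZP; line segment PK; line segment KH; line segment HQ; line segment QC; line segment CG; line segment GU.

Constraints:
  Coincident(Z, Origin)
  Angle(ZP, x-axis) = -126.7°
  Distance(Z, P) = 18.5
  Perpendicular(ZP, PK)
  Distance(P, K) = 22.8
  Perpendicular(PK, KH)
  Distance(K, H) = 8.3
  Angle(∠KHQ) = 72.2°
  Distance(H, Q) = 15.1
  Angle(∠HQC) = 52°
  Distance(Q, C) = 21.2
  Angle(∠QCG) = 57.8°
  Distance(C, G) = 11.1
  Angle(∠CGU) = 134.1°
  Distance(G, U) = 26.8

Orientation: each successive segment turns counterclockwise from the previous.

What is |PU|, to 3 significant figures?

23.5

∠QCG = 57.8° gives CG at 51.3° from the x-axis; with |CG| = 11.1, G = (11.8, -28.3). ∠CGU = 134.1° gives GU at 97.2° from the x-axis; with |GU| = 26.8, U = (8.42, -1.69). Then |PU| = |U − P| = 23.5.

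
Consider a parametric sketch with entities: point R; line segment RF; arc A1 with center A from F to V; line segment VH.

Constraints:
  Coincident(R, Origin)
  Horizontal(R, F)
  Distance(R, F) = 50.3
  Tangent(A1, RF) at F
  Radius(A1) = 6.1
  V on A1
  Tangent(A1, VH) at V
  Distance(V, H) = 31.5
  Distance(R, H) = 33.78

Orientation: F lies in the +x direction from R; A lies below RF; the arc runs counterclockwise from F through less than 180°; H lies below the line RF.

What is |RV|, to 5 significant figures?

46.022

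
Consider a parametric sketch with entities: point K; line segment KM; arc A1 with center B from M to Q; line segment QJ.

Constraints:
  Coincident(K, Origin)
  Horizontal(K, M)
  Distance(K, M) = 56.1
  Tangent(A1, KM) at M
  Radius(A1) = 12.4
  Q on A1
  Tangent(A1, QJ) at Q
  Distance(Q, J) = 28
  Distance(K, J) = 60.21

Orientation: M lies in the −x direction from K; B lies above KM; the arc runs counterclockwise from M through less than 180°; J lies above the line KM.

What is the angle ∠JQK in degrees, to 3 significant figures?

108°

K is at the origin; KM is horizontal with |KM| = 56.1 and M on the −x side, so M = (-56.1, 0.00). A1 meets KM tangentially, so BM is at right angles to KM, so B = M + (0, 12.4) = (-56.1, 12.4). Since BQ ⟂ QJ (tangency), |BJ| = √(12.4² + 28.0²) = 30.6 regardless of where Q sits on A1. So J lies on both circle(K, 60.21) and circle(B, 30.6); the above-KM intersection is J = (-44.4, 40.7). Q is the foot of the tangent from J: Q = (-43.7, 12.7).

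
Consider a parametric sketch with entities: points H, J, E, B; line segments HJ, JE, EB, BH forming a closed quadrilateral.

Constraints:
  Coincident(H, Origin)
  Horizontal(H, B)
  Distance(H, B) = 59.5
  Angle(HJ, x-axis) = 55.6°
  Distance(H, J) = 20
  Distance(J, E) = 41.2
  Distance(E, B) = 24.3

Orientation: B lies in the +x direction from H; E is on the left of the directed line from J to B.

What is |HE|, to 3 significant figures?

56.9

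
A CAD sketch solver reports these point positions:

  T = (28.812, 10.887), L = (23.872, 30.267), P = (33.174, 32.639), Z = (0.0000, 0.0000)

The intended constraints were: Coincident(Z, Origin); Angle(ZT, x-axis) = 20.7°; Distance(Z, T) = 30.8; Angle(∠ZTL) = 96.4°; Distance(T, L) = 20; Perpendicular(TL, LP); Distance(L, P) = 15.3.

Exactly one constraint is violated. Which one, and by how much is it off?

Distance(L, P) = 15.3 — off by 5.70.

Z = (0.00, 0.00) ✓; ZT at 20.70° ✓; |ZT| = 30.80 ✓; ∠ZTL = 96.40° ✓; |TL| = 20.00 ✓; ∠(TL, LP) = 89.99° ✓; |LP| = 9.600 ✗.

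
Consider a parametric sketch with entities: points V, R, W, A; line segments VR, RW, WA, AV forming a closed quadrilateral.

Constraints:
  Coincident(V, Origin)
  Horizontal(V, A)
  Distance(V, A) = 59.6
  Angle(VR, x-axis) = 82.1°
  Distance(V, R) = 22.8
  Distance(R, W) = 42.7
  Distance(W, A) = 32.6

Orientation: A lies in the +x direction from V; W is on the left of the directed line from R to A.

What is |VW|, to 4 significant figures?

53.95

V is at the origin; VA is horizontal with |VA| = 59.6 and A in +x, so A = (59.6, 0). VR runs at 82.1° with |VR| = 22.8, so R = (3.134, 22.58). W is determined by |RW| = 42.7 and |WA| = 32.6 together: it lies at the intersection of circle(R, 42.7) and circle(A, 32.6). With |RA| = 60.81, the foot of the radical line on RA is 36.66 from R and the perpendicular offset is √(42.7² − 36.66²) = 21.89. Taking the left-of-RA solution: W = (45.30, 29.30).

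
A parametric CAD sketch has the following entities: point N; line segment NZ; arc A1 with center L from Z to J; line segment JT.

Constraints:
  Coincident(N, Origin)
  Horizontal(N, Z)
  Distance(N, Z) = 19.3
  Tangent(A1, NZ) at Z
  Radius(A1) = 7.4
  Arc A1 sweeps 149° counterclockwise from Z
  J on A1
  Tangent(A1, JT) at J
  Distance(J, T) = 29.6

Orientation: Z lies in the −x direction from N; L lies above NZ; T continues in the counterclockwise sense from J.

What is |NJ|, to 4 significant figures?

20.71

Tangency of A1 to NZ means the radius LZ is perpendicular to NZ, so L = Z + (0, 7.4) = (-19.30, 7.400). On A1, Z sits at bearing -90° from L; a 149° counterclockwise sweep puts J at bearing 59°, so J = L + 7.4·(cos 59°, sin 59°) = (-15.49, 13.74). Then |NJ| = |J − N| = 20.71.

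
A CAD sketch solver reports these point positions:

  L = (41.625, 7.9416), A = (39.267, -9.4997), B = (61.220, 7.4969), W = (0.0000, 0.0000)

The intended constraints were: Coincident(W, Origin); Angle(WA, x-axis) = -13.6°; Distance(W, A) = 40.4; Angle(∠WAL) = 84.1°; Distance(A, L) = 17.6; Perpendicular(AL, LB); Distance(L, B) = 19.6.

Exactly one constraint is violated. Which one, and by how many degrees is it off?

Perpendicular(AL, LB) — off by 6.40°.

W = (0.00, 0.00) ✓; WA at -13.60° ✓; |WA| = 40.40 ✓; ∠WAL = 84.10° ✓; |AL| = 17.60 ✓; ∠(AL, LB) = 83.60° ✗; |LB| = 19.60 ✓.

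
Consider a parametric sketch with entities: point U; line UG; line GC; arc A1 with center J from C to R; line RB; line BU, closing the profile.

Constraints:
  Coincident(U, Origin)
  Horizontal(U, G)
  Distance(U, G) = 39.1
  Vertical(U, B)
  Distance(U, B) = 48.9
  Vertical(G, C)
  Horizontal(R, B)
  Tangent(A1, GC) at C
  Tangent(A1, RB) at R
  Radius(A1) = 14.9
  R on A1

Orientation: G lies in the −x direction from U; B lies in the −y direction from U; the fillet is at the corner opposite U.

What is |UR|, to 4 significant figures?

54.56

The virtual corner opposite U is at (-39.10, -48.90). A1 meets GC tangentially, so JC is at right angles to GC and the tangent condition forces JR to be normal to RB, with radius 14.9, so the center J sits 14.9 in from both sides at J = (-24.20, -34.00). That places the tangent points at C = (-39.10, -34.00) on GC and R = (-24.20, -48.90) on RB. Then |UR| = |R − U| = 54.56.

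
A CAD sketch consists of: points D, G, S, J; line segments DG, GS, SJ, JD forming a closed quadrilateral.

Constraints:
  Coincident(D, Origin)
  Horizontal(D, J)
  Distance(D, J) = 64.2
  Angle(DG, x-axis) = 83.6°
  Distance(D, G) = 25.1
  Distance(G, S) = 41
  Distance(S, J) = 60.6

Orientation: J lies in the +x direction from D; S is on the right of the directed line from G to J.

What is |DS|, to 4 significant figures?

16.95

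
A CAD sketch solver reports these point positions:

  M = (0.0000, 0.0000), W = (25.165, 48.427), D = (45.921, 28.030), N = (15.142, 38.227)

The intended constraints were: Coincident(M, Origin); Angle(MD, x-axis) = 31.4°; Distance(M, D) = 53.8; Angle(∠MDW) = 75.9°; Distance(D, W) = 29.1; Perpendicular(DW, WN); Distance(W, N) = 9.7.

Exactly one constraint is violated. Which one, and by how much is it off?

Distance(W, N) = 9.7 — off by 4.60.

M = (0.00, 0.00) ✓; MD at 31.40° ✓; |MD| = 53.80 ✓; ∠MDW = 75.90° ✓; |DW| = 29.10 ✓; ∠(DW, WN) = 90.00° ✓; |WN| = 14.30 ✗.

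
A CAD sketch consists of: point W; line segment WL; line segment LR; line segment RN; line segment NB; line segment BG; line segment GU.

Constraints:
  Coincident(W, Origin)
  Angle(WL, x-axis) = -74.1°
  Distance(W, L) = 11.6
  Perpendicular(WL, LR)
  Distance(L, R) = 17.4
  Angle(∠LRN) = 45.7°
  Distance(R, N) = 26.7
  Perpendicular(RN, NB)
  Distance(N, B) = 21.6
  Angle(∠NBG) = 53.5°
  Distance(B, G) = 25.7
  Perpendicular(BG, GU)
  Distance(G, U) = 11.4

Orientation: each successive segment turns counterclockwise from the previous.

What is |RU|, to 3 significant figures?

13.1

W is at the origin; WL runs at -74.1° with length 11.6, so L = (3.18, -11.2). WL ⟂ LR, so LR runs at 15.9°; with |LR| = 17.4, R = (19.9, -6.39). ∠LRN = 45.7° gives RN at 150° from the x-axis; with |RN| = 26.7, N = (-3.26, 6.88). RN ⟂ NB, so NB runs at -120°; with |NB| = 21.6, B = (-14.0, -11.9). ∠NBG = 53.5° gives BG at 6.70° from the x-axis; with |BG| = 25.7, G = (11.5, -8.87). The perpendicularity gives GU at right angles to BG, so GU runs at 96.7°; with |GU| = 11.4, U = (10.2, 2.46). Then |RU| = |U − R| = 13.1.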